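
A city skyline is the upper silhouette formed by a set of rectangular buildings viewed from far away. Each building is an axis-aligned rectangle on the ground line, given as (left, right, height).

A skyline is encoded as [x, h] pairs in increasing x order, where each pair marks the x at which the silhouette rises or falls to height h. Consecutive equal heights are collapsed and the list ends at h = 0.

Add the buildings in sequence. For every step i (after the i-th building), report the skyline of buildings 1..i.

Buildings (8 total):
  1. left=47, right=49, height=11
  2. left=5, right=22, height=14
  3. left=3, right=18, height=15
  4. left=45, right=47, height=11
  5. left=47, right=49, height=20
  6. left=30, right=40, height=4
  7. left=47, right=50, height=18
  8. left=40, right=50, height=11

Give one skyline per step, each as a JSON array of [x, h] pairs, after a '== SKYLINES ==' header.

== SKYLINES ==
[[47,11],[49,0]]
[[5,14],[22,0],[47,11],[49,0]]
[[3,15],[18,14],[22,0],[47,11],[49,0]]
[[3,15],[18,14],[22,0],[45,11],[49,0]]
[[3,15],[18,14],[22,0],[45,11],[47,20],[49,0]]
[[3,15],[18,14],[22,0],[30,4],[40,0],[45,11],[47,20],[49,0]]
[[3,15],[18,14],[22,0],[30,4],[40,0],[45,11],[47,20],[49,18],[50,0]]
[[3,15],[18,14],[22,0],[30,4],[40,11],[47,20],[49,18],[50,0]]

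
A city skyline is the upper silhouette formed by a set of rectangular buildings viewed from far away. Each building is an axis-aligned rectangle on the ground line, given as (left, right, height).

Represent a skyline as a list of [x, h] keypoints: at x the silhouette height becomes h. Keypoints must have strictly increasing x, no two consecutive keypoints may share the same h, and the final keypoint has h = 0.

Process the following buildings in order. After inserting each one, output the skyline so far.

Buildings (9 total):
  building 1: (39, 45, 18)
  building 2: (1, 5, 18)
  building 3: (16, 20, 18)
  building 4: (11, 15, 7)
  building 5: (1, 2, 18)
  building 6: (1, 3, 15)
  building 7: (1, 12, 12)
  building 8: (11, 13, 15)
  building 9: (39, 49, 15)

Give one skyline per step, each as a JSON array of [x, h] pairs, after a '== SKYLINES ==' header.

== SKYLINES ==
[[39,18],[45,0]]
[[1,18],[5,0],[39,18],[45,0]]
[[1,18],[5,0],[16,18],[20,0],[39,18],[45,0]]
[[1,18],[5,0],[11,7],[15,0],[16,18],[20,0],[39,18],[45,0]]
[[1,18],[5,0],[11,7],[15,0],[16,18],[20,0],[39,18],[45,0]]
[[1,18],[5,0],[11,7],[15,0],[16,18],[20,0],[39,18],[45,0]]
[[1,18],[5,12],[12,7],[15,0],[16,18],[20,0],[39,18],[45,0]]
[[1,18],[5,12],[11,15],[13,7],[15,0],[16,18],[20,0],[39,18],[45,0]]
[[1,18],[5,12],[11,15],[13,7],[15,0],[16,18],[20,0],[39,18],[45,15],[49,0]]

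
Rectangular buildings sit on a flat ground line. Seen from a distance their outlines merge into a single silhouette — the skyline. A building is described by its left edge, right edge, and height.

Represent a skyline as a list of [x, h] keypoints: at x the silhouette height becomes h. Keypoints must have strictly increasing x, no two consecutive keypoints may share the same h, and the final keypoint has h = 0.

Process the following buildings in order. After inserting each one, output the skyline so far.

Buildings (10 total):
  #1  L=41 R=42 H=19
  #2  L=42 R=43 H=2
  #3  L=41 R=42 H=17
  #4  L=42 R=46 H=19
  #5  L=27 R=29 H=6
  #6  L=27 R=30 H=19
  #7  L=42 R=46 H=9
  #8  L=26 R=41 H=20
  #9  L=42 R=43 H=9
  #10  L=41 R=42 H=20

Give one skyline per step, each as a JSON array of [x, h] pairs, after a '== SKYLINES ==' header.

== SKYLINES ==
[[41,19],[42,0]]
[[41,19],[42,2],[43,0]]
[[41,19],[42,2],[43,0]]
[[41,19],[46,0]]
[[27,6],[29,0],[41,19],[46,0]]
[[27,19],[30,0],[41,19],[46,0]]
[[27,19],[30,0],[41,19],[46,0]]
[[26,20],[41,19],[46,0]]
[[26,20],[41,19],[46,0]]
[[26,20],[42,19],[46,0]]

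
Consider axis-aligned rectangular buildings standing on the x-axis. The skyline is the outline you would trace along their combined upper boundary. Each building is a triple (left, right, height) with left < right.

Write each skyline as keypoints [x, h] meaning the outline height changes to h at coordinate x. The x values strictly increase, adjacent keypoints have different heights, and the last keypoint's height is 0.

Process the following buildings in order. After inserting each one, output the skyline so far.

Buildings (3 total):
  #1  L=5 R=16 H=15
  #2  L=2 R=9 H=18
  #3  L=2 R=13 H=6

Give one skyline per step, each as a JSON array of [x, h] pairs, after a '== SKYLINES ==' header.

== SKYLINES ==
[[5,15],[16,0]]
[[2,18],[9,15],[16,0]]
[[2,18],[9,15],[16,0]]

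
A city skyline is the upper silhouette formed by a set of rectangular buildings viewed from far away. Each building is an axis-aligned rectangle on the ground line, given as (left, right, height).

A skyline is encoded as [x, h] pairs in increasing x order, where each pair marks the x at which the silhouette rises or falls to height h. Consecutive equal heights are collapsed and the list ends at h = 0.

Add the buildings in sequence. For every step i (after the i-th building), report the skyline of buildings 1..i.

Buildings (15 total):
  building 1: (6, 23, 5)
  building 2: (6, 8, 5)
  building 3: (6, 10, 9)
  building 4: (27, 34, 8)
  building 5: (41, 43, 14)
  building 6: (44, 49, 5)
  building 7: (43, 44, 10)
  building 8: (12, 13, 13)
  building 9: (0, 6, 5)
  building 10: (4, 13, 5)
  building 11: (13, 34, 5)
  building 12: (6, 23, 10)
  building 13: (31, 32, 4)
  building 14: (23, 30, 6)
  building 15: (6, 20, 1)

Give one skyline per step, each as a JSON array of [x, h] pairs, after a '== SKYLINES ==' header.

== SKYLINES ==
[[6,5],[23,0]]
[[6,5],[23,0]]
[[6,9],[10,5],[23,0]]
[[6,9],[10,5],[23,0],[27,8],[34,0]]
[[6,9],[10,5],[23,0],[27,8],[34,0],[41,14],[43,0]]
[[6,9],[10,5],[23,0],[27,8],[34,0],[41,14],[43,0],[44,5],[49,0]]
[[6,9],[10,5],[23,0],[27,8],[34,0],[41,14],[43,10],[44,5],[49,0]]
[[6,9],[10,5],[12,13],[13,5],[23,0],[27,8],[34,0],[41,14],[43,10],[44,5],[49,0]]
[[0,5],[6,9],[10,5],[12,13],[13,5],[23,0],[27,8],[34,0],[41,14],[43,10],[44,5],[49,0]]
[[0,5],[6,9],[10,5],[12,13],[13,5],[23,0],[27,8],[34,0],[41,14],[43,10],[44,5],[49,0]]
[[0,5],[6,9],[10,5],[12,13],[13,5],[27,8],[34,0],[41,14],[43,10],[44,5],[49,0]]
[[0,5],[6,10],[12,13],[13,10],[23,5],[27,8],[34,0],[41,14],[43,10],[44,5],[49,0]]
[[0,5],[6,10],[12,13],[13,10],[23,5],[27,8],[34,0],[41,14],[43,10],[44,5],[49,0]]
[[0,5],[6,10],[12,13],[13,10],[23,6],[27,8],[34,0],[41,14],[43,10],[44,5],[49,0]]
[[0,5],[6,10],[12,13],[13,10],[23,6],[27,8],[34,0],[41,14],[43,10],[44,5],[49,0]]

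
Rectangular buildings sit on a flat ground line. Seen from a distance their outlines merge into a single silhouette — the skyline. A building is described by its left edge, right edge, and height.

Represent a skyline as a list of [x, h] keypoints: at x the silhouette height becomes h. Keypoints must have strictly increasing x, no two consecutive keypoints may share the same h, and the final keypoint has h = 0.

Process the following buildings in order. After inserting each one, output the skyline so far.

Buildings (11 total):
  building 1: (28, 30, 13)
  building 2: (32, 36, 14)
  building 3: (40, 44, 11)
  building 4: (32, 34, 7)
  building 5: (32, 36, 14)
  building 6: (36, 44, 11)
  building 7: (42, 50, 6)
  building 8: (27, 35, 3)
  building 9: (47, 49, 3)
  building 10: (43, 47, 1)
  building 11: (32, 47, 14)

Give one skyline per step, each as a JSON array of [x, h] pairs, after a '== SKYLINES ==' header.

== SKYLINES ==
[[28,13],[30,0]]
[[28,13],[30,0],[32,14],[36,0]]
[[28,13],[30,0],[32,14],[36,0],[40,11],[44,0]]
[[28,13],[30,0],[32,14],[36,0],[40,11],[44,0]]
[[28,13],[30,0],[32,14],[36,0],[40,11],[44,0]]
[[28,13],[30,0],[32,14],[36,11],[44,0]]
[[28,13],[30,0],[32,14],[36,11],[44,6],[50,0]]
[[27,3],[28,13],[30,3],[32,14],[36,11],[44,6],[50,0]]
[[27,3],[28,13],[30,3],[32,14],[36,11],[44,6],[50,0]]
[[27,3],[28,13],[30,3],[32,14],[36,11],[44,6],[50,0]]
[[27,3],[28,13],[30,3],[32,14],[47,6],[50,0]]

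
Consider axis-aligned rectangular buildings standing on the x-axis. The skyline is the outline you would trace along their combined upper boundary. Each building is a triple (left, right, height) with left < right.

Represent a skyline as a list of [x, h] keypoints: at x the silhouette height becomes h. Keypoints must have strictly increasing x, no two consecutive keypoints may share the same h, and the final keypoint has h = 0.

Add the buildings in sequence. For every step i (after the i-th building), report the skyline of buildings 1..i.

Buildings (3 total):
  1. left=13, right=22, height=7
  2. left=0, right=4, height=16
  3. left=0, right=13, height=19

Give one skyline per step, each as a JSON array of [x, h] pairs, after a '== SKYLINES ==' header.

== SKYLINES ==
[[13,7],[22,0]]
[[0,16],[4,0],[13,7],[22,0]]
[[0,19],[13,7],[22,0]]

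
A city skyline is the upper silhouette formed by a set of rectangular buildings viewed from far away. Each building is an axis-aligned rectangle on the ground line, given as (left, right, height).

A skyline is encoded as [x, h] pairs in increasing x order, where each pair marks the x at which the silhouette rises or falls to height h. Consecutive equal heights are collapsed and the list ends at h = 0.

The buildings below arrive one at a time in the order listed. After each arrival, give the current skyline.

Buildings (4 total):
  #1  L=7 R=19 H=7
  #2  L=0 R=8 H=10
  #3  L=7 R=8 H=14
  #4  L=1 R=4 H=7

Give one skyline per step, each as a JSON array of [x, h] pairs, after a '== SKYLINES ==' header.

== SKYLINES ==
[[7,7],[19,0]]
[[0,10],[8,7],[19,0]]
[[0,10],[7,14],[8,7],[19,0]]
[[0,10],[7,14],[8,7],[19,0]]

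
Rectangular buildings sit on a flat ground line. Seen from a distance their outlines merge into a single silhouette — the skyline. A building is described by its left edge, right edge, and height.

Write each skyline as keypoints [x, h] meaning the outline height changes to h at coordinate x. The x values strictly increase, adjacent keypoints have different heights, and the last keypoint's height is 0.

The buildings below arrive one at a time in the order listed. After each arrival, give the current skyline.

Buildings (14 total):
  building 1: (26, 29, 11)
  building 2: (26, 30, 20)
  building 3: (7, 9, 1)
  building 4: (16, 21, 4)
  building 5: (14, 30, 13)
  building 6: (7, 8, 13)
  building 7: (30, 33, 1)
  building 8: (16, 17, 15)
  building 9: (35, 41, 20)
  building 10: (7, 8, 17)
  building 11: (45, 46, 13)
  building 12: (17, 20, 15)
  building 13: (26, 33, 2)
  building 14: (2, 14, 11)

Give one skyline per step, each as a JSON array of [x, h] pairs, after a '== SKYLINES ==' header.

== SKYLINES ==
[[26,11],[29,0]]
[[26,20],[30,0]]
[[7,1],[9,0],[26,20],[30,0]]
[[7,1],[9,0],[16,4],[21,0],[26,20],[30,0]]
[[7,1],[9,0],[14,13],[26,20],[30,0]]
[[7,13],[8,1],[9,0],[14,13],[26,20],[30,0]]
[[7,13],[8,1],[9,0],[14,13],[26,20],[30,1],[33,0]]
[[7,13],[8,1],[9,0],[14,13],[16,15],[17,13],[26,20],[30,1],[33,0]]
[[7,13],[8,1],[9,0],[14,13],[16,15],[17,13],[26,20],[30,1],[33,0],[35,20],[41,0]]
[[7,17],[8,1],[9,0],[14,13],[16,15],[17,13],[26,20],[30,1],[33,0],[35,20],[41,0]]
[[7,17],[8,1],[9,0],[14,13],[16,15],[17,13],[26,20],[30,1],[33,0],[35,20],[41,0],[45,13],[46,0]]
[[7,17],[8,1],[9,0],[14,13],[16,15],[20,13],[26,20],[30,1],[33,0],[35,20],[41,0],[45,13],[46,0]]
[[7,17],[8,1],[9,0],[14,13],[16,15],[20,13],[26,20],[30,2],[33,0],[35,20],[41,0],[45,13],[46,0]]
[[2,11],[7,17],[8,11],[14,13],[16,15],[20,13],[26,20],[30,2],[33,0],[35,20],[41,0],[45,13],[46,0]]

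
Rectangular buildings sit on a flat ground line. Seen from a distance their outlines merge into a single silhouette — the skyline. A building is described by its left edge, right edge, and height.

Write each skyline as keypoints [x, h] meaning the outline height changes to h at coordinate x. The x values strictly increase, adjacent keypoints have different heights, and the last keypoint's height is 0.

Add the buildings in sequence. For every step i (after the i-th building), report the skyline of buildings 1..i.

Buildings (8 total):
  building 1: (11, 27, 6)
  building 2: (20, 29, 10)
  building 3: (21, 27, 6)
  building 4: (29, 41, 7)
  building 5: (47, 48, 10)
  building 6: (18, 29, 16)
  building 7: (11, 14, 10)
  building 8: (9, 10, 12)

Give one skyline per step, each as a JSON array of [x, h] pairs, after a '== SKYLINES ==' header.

== SKYLINES ==
[[11,6],[27,0]]
[[11,6],[20,10],[29,0]]
[[11,6],[20,10],[29,0]]
[[11,6],[20,10],[29,7],[41,0]]
[[11,6],[20,10],[29,7],[41,0],[47,10],[48,0]]
[[11,6],[18,16],[29,7],[41,0],[47,10],[48,0]]
[[11,10],[14,6],[18,16],[29,7],[41,0],[47,10],[48,0]]
[[9,12],[10,0],[11,10],[14,6],[18,16],[29,7],[41,0],[47,10],[48,0]]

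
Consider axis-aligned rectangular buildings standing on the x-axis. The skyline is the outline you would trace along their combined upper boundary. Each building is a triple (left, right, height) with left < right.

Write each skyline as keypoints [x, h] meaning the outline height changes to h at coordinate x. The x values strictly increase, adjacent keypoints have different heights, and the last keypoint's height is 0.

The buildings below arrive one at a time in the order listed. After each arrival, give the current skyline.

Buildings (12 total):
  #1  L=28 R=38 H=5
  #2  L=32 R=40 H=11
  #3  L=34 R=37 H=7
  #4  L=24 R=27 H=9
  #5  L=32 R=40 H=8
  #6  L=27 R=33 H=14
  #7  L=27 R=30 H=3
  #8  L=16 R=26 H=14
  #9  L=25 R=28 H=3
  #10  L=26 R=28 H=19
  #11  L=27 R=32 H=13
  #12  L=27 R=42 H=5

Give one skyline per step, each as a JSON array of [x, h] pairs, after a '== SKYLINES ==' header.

== SKYLINES ==
[[28,5],[38,0]]
[[28,5],[32,11],[40,0]]
[[28,5],[32,11],[40,0]]
[[24,9],[27,0],[28,5],[32,11],[40,0]]
[[24,9],[27,0],[28,5],[32,11],[40,0]]
[[24,9],[27,14],[33,11],[40,0]]
[[24,9],[27,14],[33,11],[40,0]]
[[16,14],[26,9],[27,14],[33,11],[40,0]]
[[16,14],[26,9],[27,14],[33,11],[40,0]]
[[16,14],[26,19],[28,14],[33,11],[40,0]]
[[16,14],[26,19],[28,14],[33,11],[40,0]]
[[16,14],[26,19],[28,14],[33,11],[40,5],[42,0]]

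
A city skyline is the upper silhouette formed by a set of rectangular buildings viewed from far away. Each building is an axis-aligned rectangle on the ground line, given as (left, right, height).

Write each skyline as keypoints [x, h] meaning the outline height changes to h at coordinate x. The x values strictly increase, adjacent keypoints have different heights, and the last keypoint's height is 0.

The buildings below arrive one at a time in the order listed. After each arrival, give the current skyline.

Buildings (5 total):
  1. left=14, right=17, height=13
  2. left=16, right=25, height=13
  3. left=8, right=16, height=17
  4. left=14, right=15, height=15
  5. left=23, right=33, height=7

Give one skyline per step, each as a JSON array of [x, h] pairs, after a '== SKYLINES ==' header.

== SKYLINES ==
[[14,13],[17,0]]
[[14,13],[25,0]]
[[8,17],[16,13],[25,0]]
[[8,17],[16,13],[25,0]]
[[8,17],[16,13],[25,7],[33,0]]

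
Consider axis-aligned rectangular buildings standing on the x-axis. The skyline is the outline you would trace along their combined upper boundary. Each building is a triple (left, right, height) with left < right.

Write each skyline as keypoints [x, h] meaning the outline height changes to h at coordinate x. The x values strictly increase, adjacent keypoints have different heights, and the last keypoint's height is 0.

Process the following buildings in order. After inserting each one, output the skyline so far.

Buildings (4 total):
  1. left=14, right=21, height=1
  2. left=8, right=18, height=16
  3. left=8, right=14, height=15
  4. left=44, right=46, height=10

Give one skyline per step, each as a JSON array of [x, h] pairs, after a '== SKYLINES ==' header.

== SKYLINES ==
[[14,1],[21,0]]
[[8,16],[18,1],[21,0]]
[[8,16],[18,1],[21,0]]
[[8,16],[18,1],[21,0],[44,10],[46,0]]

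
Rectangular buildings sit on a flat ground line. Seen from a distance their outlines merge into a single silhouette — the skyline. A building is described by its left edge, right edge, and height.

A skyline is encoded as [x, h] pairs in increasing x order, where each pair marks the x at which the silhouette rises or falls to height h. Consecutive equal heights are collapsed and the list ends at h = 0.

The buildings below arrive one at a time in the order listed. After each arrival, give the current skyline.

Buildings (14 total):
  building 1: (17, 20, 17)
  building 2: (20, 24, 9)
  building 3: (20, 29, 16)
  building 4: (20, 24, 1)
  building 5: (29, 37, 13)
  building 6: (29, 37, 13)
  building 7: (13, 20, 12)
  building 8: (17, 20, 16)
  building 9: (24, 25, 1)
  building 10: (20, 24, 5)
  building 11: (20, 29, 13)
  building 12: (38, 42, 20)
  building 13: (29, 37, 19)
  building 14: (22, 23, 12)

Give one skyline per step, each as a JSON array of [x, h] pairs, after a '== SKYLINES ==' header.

== SKYLINES ==
[[17,17],[20,0]]
[[17,17],[20,9],[24,0]]
[[17,17],[20,16],[29,0]]
[[17,17],[20,16],[29,0]]
[[17,17],[20,16],[29,13],[37,0]]
[[17,17],[20,16],[29,13],[37,0]]
[[13,12],[17,17],[20,16],[29,13],[37,0]]
[[13,12],[17,17],[20,16],[29,13],[37,0]]
[[13,12],[17,17],[20,16],[29,13],[37,0]]
[[13,12],[17,17],[20,16],[29,13],[37,0]]
[[13,12],[17,17],[20,16],[29,13],[37,0]]
[[13,12],[17,17],[20,16],[29,13],[37,0],[38,20],[42,0]]
[[13,12],[17,17],[20,16],[29,19],[37,0],[38,20],[42,0]]
[[13,12],[17,17],[20,16],[29,19],[37,0],[38,20],[42,0]]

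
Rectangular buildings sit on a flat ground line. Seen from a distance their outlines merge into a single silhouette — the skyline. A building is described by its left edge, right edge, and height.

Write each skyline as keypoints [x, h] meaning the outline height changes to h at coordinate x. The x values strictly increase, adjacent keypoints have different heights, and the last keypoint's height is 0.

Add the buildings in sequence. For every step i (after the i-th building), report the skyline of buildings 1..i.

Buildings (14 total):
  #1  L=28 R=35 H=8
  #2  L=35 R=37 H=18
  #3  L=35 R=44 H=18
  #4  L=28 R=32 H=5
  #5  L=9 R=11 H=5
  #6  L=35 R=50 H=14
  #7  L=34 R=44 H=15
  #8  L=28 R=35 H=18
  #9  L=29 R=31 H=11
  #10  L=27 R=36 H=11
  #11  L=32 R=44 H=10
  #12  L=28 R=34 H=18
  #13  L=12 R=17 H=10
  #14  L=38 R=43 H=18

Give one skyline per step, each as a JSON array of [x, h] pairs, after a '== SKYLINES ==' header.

== SKYLINES ==
[[28,8],[35,0]]
[[28,8],[35,18],[37,0]]
[[28,8],[35,18],[44,0]]
[[28,8],[35,18],[44,0]]
[[9,5],[11,0],[28,8],[35,18],[44,0]]
[[9,5],[11,0],[28,8],[35,18],[44,14],[50,0]]
[[9,5],[11,0],[28,8],[34,15],[35,18],[44,14],[50,0]]
[[9,5],[11,0],[28,18],[44,14],[50,0]]
[[9,5],[11,0],[28,18],[44,14],[50,0]]
[[9,5],[11,0],[27,11],[28,18],[44,14],[50,0]]
[[9,5],[11,0],[27,11],[28,18],[44,14],[50,0]]
[[9,5],[11,0],[27,11],[28,18],[44,14],[50,0]]
[[9,5],[11,0],[12,10],[17,0],[27,11],[28,18],[44,14],[50,0]]
[[9,5],[11,0],[12,10],[17,0],[27,11],[28,18],[44,14],[50,0]]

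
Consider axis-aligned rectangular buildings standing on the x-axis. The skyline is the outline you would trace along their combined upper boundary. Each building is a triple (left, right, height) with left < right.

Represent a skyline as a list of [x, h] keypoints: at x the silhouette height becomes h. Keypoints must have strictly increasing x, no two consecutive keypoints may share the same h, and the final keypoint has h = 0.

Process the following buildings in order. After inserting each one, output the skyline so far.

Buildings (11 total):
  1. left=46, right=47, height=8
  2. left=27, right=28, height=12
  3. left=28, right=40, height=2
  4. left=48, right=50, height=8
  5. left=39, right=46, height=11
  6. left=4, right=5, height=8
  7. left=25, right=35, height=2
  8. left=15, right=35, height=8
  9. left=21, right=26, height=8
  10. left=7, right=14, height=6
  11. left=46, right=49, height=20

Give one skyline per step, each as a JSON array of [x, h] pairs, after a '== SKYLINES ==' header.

== SKYLINES ==
[[46,8],[47,0]]
[[27,12],[28,0],[46,8],[47,0]]
[[27,12],[28,2],[40,0],[46,8],[47,0]]
[[27,12],[28,2],[40,0],[46,8],[47,0],[48,8],[50,0]]
[[27,12],[28,2],[39,11],[46,8],[47,0],[48,8],[50,0]]
[[4,8],[5,0],[27,12],[28,2],[39,11],[46,8],[47,0],[48,8],[50,0]]
[[4,8],[5,0],[25,2],[27,12],[28,2],[39,11],[46,8],[47,0],[48,8],[50,0]]
[[4,8],[5,0],[15,8],[27,12],[28,8],[35,2],[39,11],[46,8],[47,0],[48,8],[50,0]]
[[4,8],[5,0],[15,8],[27,12],[28,8],[35,2],[39,11],[46,8],[47,0],[48,8],[50,0]]
[[4,8],[5,0],[7,6],[14,0],[15,8],[27,12],[28,8],[35,2],[39,11],[46,8],[47,0],[48,8],[50,0]]
[[4,8],[5,0],[7,6],[14,0],[15,8],[27,12],[28,8],[35,2],[39,11],[46,20],[49,8],[50,0]]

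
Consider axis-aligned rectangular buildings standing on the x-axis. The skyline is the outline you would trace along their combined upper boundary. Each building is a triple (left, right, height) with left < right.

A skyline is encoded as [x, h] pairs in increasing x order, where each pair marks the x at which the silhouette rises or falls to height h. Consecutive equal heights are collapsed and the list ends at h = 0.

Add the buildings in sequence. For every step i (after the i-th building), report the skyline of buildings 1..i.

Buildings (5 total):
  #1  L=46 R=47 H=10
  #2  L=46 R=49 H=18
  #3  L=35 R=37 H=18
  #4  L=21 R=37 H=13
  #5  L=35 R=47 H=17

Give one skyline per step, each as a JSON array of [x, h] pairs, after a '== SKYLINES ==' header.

== SKYLINES ==
[[46,10],[47,0]]
[[46,18],[49,0]]
[[35,18],[37,0],[46,18],[49,0]]
[[21,13],[35,18],[37,0],[46,18],[49,0]]
[[21,13],[35,18],[37,17],[46,18],[49,0]]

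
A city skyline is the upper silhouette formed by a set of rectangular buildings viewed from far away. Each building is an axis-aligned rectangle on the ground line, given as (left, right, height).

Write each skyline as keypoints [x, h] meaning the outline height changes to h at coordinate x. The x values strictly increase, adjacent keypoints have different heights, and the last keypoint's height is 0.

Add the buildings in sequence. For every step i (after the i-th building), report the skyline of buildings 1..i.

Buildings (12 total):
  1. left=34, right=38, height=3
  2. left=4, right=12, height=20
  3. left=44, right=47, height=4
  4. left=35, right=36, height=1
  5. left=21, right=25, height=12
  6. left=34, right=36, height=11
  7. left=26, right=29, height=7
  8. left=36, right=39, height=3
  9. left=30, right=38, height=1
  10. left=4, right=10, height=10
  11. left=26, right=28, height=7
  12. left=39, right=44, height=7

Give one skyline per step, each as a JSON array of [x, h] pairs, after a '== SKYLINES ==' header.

== SKYLINES ==
[[34,3],[38,0]]
[[4,20],[12,0],[34,3],[38,0]]
[[4,20],[12,0],[34,3],[38,0],[44,4],[47,0]]
[[4,20],[12,0],[34,3],[38,0],[44,4],[47,0]]
[[4,20],[12,0],[21,12],[25,0],[34,3],[38,0],[44,4],[47,0]]
[[4,20],[12,0],[21,12],[25,0],[34,11],[36,3],[38,0],[44,4],[47,0]]
[[4,20],[12,0],[21,12],[25,0],[26,7],[29,0],[34,11],[36,3],[38,0],[44,4],[47,0]]
[[4,20],[12,0],[21,12],[25,0],[26,7],[29,0],[34,11],[36,3],[39,0],[44,4],[47,0]]
[[4,20],[12,0],[21,12],[25,0],[26,7],[29,0],[30,1],[34,11],[36,3],[39,0],[44,4],[47,0]]
[[4,20],[12,0],[21,12],[25,0],[26,7],[29,0],[30,1],[34,11],[36,3],[39,0],[44,4],[47,0]]
[[4,20],[12,0],[21,12],[25,0],[26,7],[29,0],[30,1],[34,11],[36,3],[39,0],[44,4],[47,0]]
[[4,20],[12,0],[21,12],[25,0],[26,7],[29,0],[30,1],[34,11],[36,3],[39,7],[44,4],[47,0]]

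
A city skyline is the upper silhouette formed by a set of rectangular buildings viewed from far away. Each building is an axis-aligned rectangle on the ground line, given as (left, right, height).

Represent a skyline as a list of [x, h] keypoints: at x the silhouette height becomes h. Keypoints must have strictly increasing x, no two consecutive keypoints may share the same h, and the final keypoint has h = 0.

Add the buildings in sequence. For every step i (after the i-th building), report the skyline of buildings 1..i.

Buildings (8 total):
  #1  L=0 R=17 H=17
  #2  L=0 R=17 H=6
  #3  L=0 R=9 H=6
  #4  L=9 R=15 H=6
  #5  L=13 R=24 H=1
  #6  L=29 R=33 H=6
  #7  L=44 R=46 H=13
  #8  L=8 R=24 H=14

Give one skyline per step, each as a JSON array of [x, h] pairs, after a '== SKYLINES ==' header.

== SKYLINES ==
[[0,17],[17,0]]
[[0,17],[17,0]]
[[0,17],[17,0]]
[[0,17],[17,0]]
[[0,17],[17,1],[24,0]]
[[0,17],[17,1],[24,0],[29,6],[33,0]]
[[0,17],[17,1],[24,0],[29,6],[33,0],[44,13],[46,0]]
[[0,17],[17,14],[24,0],[29,6],[33,0],[44,13],[46,0]]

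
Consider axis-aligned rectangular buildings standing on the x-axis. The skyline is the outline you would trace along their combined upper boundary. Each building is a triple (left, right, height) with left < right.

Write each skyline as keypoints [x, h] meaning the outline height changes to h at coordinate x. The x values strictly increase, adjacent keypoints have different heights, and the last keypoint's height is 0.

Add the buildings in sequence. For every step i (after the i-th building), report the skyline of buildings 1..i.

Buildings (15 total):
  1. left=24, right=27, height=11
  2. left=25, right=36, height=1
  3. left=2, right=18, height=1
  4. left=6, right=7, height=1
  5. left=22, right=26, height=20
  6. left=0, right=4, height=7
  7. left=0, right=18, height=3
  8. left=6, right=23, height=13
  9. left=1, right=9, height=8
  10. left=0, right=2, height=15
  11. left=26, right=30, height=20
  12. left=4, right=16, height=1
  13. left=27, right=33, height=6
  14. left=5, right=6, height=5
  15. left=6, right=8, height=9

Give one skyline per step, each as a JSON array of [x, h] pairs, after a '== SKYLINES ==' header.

== SKYLINES ==
[[24,11],[27,0]]
[[24,11],[27,1],[36,0]]
[[2,1],[18,0],[24,11],[27,1],[36,0]]
[[2,1],[18,0],[24,11],[27,1],[36,0]]
[[2,1],[18,0],[22,20],[26,11],[27,1],[36,0]]
[[0,7],[4,1],[18,0],[22,20],[26,11],[27,1],[36,0]]
[[0,7],[4,3],[18,0],[22,20],[26,11],[27,1],[36,0]]
[[0,7],[4,3],[6,13],[22,20],[26,11],[27,1],[36,0]]
[[0,7],[1,8],[6,13],[22,20],[26,11],[27,1],[36,0]]
[[0,15],[2,8],[6,13],[22,20],[26,11],[27,1],[36,0]]
[[0,15],[2,8],[6,13],[22,20],[30,1],[36,0]]
[[0,15],[2,8],[6,13],[22,20],[30,1],[36,0]]
[[0,15],[2,8],[6,13],[22,20],[30,6],[33,1],[36,0]]
[[0,15],[2,8],[6,13],[22,20],[30,6],[33,1],[36,0]]
[[0,15],[2,8],[6,13],[22,20],[30,6],[33,1],[36,0]]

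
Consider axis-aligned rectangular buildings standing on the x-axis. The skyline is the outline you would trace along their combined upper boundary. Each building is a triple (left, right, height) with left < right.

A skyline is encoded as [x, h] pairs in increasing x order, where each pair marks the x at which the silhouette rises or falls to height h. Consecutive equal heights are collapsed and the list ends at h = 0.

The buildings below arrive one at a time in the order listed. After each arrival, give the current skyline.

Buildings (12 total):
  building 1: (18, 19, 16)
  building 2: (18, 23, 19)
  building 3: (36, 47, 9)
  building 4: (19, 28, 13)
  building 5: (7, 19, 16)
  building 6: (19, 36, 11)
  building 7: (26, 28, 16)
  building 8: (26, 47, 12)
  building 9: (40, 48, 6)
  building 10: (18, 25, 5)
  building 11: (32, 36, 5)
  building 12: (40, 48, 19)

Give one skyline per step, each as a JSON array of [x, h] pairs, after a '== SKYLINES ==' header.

== SKYLINES ==
[[18,16],[19,0]]
[[18,19],[23,0]]
[[18,19],[23,0],[36,9],[47,0]]
[[18,19],[23,13],[28,0],[36,9],[47,0]]
[[7,16],[18,19],[23,13],[28,0],[36,9],[47,0]]
[[7,16],[18,19],[23,13],[28,11],[36,9],[47,0]]
[[7,16],[18,19],[23,13],[26,16],[28,11],[36,9],[47,0]]
[[7,16],[18,19],[23,13],[26,16],[28,12],[47,0]]
[[7,16],[18,19],[23,13],[26,16],[28,12],[47,6],[48,0]]
[[7,16],[18,19],[23,13],[26,16],[28,12],[47,6],[48,0]]
[[7,16],[18,19],[23,13],[26,16],[28,12],[47,6],[48,0]]
[[7,16],[18,19],[23,13],[26,16],[28,12],[40,19],[48,0]]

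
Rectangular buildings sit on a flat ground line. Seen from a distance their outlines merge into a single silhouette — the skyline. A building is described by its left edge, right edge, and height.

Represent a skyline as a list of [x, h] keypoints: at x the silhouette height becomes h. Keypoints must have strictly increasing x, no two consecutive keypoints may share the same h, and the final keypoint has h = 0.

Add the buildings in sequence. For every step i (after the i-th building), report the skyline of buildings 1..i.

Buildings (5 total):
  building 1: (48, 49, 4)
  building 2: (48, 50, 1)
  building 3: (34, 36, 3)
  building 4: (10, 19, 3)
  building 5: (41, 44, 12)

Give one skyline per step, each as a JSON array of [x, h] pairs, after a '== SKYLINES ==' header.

== SKYLINES ==
[[48,4],[49,0]]
[[48,4],[49,1],[50,0]]
[[34,3],[36,0],[48,4],[49,1],[50,0]]
[[10,3],[19,0],[34,3],[36,0],[48,4],[49,1],[50,0]]
[[10,3],[19,0],[34,3],[36,0],[41,12],[44,0],[48,4],[49,1],[50,0]]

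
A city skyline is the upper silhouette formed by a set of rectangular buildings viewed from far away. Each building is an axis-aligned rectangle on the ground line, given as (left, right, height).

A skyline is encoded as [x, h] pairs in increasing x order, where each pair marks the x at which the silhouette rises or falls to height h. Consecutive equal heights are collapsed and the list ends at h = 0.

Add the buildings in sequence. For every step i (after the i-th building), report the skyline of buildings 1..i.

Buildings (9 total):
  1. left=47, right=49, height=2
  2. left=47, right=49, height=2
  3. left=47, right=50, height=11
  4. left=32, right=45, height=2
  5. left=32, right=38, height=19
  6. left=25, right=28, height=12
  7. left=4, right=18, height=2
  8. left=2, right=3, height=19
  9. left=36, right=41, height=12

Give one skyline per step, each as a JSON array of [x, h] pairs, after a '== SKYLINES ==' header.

== SKYLINES ==
[[47,2],[49,0]]
[[47,2],[49,0]]
[[47,11],[50,0]]
[[32,2],[45,0],[47,11],[50,0]]
[[32,19],[38,2],[45,0],[47,11],[50,0]]
[[25,12],[28,0],[32,19],[38,2],[45,0],[47,11],[50,0]]
[[4,2],[18,0],[25,12],[28,0],[32,19],[38,2],[45,0],[47,11],[50,0]]
[[2,19],[3,0],[4,2],[18,0],[25,12],[28,0],[32,19],[38,2],[45,0],[47,11],[50,0]]
[[2,19],[3,0],[4,2],[18,0],[25,12],[28,0],[32,19],[38,12],[41,2],[45,0],[47,11],[50,0]]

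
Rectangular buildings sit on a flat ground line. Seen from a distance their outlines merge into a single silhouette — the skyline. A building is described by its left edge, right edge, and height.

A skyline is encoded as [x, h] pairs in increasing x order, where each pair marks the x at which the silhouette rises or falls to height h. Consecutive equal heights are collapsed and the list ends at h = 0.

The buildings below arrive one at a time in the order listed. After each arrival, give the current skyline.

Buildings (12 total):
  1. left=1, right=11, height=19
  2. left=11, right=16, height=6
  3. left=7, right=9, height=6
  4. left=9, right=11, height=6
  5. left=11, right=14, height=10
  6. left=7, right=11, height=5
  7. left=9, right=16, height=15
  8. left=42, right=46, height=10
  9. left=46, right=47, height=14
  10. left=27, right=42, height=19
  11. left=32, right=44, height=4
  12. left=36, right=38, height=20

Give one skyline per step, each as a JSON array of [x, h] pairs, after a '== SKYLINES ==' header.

== SKYLINES ==
[[1,19],[11,0]]
[[1,19],[11,6],[16,0]]
[[1,19],[11,6],[16,0]]
[[1,19],[11,6],[16,0]]
[[1,19],[11,10],[14,6],[16,0]]
[[1,19],[11,10],[14,6],[16,0]]
[[1,19],[11,15],[16,0]]
[[1,19],[11,15],[16,0],[42,10],[46,0]]
[[1,19],[11,15],[16,0],[42,10],[46,14],[47,0]]
[[1,19],[11,15],[16,0],[27,19],[42,10],[46,14],[47,0]]
[[1,19],[11,15],[16,0],[27,19],[42,10],[46,14],[47,0]]
[[1,19],[11,15],[16,0],[27,19],[36,20],[38,19],[42,10],[46,14],[47,0]]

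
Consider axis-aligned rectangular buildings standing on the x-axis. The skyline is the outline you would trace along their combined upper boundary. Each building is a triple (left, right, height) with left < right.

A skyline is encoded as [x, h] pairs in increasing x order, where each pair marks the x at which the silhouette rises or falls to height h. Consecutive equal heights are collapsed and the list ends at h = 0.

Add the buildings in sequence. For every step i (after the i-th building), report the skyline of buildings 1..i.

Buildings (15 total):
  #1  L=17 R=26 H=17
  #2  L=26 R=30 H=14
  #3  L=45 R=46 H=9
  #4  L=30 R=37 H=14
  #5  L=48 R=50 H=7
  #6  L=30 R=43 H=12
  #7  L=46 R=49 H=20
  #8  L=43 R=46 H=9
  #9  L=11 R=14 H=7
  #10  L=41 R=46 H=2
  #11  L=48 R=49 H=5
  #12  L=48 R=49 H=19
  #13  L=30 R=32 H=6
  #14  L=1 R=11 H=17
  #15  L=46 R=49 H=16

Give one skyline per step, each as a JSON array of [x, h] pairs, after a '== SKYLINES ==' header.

== SKYLINES ==
[[17,17],[26,0]]
[[17,17],[26,14],[30,0]]
[[17,17],[26,14],[30,0],[45,9],[46,0]]
[[17,17],[26,14],[37,0],[45,9],[46,0]]
[[17,17],[26,14],[37,0],[45,9],[46,0],[48,7],[50,0]]
[[17,17],[26,14],[37,12],[43,0],[45,9],[46,0],[48,7],[50,0]]
[[17,17],[26,14],[37,12],[43,0],[45,9],[46,20],[49,7],[50,0]]
[[17,17],[26,14],[37,12],[43,9],[46,20],[49,7],[50,0]]
[[11,7],[14,0],[17,17],[26,14],[37,12],[43,9],[46,20],[49,7],[50,0]]
[[11,7],[14,0],[17,17],[26,14],[37,12],[43,9],[46,20],[49,7],[50,0]]
[[11,7],[14,0],[17,17],[26,14],[37,12],[43,9],[46,20],[49,7],[50,0]]
[[11,7],[14,0],[17,17],[26,14],[37,12],[43,9],[46,20],[49,7],[50,0]]
[[11,7],[14,0],[17,17],[26,14],[37,12],[43,9],[46,20],[49,7],[50,0]]
[[1,17],[11,7],[14,0],[17,17],[26,14],[37,12],[43,9],[46,20],[49,7],[50,0]]
[[1,17],[11,7],[14,0],[17,17],[26,14],[37,12],[43,9],[46,20],[49,7],[50,0]]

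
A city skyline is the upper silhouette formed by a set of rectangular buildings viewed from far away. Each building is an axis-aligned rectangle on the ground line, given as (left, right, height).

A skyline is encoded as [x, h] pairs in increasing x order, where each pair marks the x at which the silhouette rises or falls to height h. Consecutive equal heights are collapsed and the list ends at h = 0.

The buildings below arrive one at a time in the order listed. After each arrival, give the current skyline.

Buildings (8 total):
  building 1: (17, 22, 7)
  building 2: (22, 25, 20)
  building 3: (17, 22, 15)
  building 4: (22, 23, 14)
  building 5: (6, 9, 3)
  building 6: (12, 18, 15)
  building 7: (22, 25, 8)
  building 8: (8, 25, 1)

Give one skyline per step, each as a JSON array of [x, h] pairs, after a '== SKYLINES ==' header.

== SKYLINES ==
[[17,7],[22,0]]
[[17,7],[22,20],[25,0]]
[[17,15],[22,20],[25,0]]
[[17,15],[22,20],[25,0]]
[[6,3],[9,0],[17,15],[22,20],[25,0]]
[[6,3],[9,0],[12,15],[22,20],[25,0]]
[[6,3],[9,0],[12,15],[22,20],[25,0]]
[[6,3],[9,1],[12,15],[22,20],[25,0]]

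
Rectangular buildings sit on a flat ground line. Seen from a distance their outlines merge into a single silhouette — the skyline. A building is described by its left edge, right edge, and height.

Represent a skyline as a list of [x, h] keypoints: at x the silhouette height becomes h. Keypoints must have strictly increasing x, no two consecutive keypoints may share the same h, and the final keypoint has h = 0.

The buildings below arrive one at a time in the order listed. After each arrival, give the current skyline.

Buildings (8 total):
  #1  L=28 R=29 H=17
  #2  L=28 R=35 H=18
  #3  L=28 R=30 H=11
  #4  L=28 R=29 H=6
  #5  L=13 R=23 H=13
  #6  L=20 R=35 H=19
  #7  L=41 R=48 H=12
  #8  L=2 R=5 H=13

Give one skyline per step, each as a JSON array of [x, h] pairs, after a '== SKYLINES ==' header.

== SKYLINES ==
[[28,17],[29,0]]
[[28,18],[35,0]]
[[28,18],[35,0]]
[[28,18],[35,0]]
[[13,13],[23,0],[28,18],[35,0]]
[[13,13],[20,19],[35,0]]
[[13,13],[20,19],[35,0],[41,12],[48,0]]
[[2,13],[5,0],[13,13],[20,19],[35,0],[41,12],[48,0]]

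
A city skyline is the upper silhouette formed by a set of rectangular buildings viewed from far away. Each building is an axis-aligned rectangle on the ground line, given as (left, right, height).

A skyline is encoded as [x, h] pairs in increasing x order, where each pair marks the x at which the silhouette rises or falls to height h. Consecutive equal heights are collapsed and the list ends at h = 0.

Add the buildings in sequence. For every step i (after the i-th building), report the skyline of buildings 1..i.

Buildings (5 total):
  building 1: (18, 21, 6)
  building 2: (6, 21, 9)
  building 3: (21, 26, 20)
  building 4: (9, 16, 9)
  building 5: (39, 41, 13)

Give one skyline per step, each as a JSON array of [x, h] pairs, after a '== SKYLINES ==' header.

== SKYLINES ==
[[18,6],[21,0]]
[[6,9],[21,0]]
[[6,9],[21,20],[26,0]]
[[6,9],[21,20],[26,0]]
[[6,9],[21,20],[26,0],[39,13],[41,0]]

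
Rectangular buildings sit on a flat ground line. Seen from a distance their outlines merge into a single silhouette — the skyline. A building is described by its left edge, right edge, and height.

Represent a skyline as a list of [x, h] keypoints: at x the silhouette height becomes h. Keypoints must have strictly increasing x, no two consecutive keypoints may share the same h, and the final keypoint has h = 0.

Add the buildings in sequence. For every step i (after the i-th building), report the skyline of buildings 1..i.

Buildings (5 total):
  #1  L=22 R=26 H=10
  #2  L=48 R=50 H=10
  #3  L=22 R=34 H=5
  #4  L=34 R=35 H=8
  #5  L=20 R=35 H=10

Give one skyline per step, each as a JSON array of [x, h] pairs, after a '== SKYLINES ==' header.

== SKYLINES ==
[[22,10],[26,0]]
[[22,10],[26,0],[48,10],[50,0]]
[[22,10],[26,5],[34,0],[48,10],[50,0]]
[[22,10],[26,5],[34,8],[35,0],[48,10],[50,0]]
[[20,10],[35,0],[48,10],[50,0]]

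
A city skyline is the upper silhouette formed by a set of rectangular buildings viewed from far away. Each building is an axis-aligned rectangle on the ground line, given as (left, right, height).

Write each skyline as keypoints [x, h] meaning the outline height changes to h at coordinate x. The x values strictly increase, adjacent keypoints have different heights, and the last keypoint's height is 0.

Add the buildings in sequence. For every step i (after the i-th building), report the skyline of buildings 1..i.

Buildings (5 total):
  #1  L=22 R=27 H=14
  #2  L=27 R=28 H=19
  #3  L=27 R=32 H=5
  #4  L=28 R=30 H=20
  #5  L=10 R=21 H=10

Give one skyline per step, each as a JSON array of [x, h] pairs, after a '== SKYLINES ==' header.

== SKYLINES ==
[[22,14],[27,0]]
[[22,14],[27,19],[28,0]]
[[22,14],[27,19],[28,5],[32,0]]
[[22,14],[27,19],[28,20],[30,5],[32,0]]
[[10,10],[21,0],[22,14],[27,19],[28,20],[30,5],[32,0]]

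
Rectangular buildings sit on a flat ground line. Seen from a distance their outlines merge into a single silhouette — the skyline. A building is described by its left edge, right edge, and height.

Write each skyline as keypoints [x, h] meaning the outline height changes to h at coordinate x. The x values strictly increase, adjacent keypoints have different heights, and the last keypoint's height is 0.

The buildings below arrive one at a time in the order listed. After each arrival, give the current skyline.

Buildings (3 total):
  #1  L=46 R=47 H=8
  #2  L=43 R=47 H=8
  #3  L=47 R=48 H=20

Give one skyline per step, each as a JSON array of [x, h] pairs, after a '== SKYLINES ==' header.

== SKYLINES ==
[[46,8],[47,0]]
[[43,8],[47,0]]
[[43,8],[47,20],[48,0]]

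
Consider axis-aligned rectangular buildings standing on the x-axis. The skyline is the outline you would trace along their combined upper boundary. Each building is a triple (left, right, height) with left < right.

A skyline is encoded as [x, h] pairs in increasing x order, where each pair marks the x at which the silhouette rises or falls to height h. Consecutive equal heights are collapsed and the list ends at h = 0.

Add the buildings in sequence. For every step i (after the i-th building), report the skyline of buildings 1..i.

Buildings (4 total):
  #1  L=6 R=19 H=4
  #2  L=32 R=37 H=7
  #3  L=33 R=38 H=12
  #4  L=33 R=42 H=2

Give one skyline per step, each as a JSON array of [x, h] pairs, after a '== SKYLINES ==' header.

== SKYLINES ==
[[6,4],[19,0]]
[[6,4],[19,0],[32,7],[37,0]]
[[6,4],[19,0],[32,7],[33,12],[38,0]]
[[6,4],[19,0],[32,7],[33,12],[38,2],[42,0]]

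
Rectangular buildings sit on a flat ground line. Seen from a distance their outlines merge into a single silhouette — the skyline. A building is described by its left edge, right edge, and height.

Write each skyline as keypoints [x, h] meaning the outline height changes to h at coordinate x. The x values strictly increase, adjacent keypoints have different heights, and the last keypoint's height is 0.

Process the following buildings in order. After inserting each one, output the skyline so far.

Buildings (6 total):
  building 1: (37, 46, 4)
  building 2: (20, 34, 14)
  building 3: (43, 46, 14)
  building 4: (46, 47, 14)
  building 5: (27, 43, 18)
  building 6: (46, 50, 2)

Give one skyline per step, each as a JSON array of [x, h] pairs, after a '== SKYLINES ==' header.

== SKYLINES ==
[[37,4],[46,0]]
[[20,14],[34,0],[37,4],[46,0]]
[[20,14],[34,0],[37,4],[43,14],[46,0]]
[[20,14],[34,0],[37,4],[43,14],[47,0]]
[[20,14],[27,18],[43,14],[47,0]]
[[20,14],[27,18],[43,14],[47,2],[50,0]]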